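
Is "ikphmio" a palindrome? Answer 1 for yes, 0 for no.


Input: ikphmio
Reversed: oimhpki
  Compare pos 0 ('i') with pos 6 ('o'): MISMATCH
  Compare pos 1 ('k') with pos 5 ('i'): MISMATCH
  Compare pos 2 ('p') with pos 4 ('m'): MISMATCH
Result: not a palindrome

0


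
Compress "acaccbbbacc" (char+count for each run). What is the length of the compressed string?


Input: acaccbbbacc
Runs:
  'a' x 1 => "a1"
  'c' x 1 => "c1"
  'a' x 1 => "a1"
  'c' x 2 => "c2"
  'b' x 3 => "b3"
  'a' x 1 => "a1"
  'c' x 2 => "c2"
Compressed: "a1c1a1c2b3a1c2"
Compressed length: 14

14


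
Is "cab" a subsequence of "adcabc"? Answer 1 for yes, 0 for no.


Check if "cab" is a subsequence of "adcabc"
Greedy scan:
  Position 0 ('a'): no match needed
  Position 1 ('d'): no match needed
  Position 2 ('c'): matches sub[0] = 'c'
  Position 3 ('a'): matches sub[1] = 'a'
  Position 4 ('b'): matches sub[2] = 'b'
  Position 5 ('c'): no match needed
All 3 characters matched => is a subsequence

1


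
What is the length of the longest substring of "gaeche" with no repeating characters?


Input: "gaeche"
Sliding window (track last position of each char):
  Position 0 ('g'): window [0,0] length 1 -- new best
  Position 1 ('a'): window [0,1] length 2 -- new best
  Position 2 ('e'): window [0,2] length 3 -- new best
  Position 3 ('c'): window [0,3] length 4 -- new best
  Position 4 ('h'): window [0,4] length 5 -- new best
  Position 5 ('e'): repeat (last at 2), move window start to 3
  Position 5 ('e'): window [3,5] length 3
Longest substring with no repeats: "gaech" with length 5

5


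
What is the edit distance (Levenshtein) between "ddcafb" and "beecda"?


Computing edit distance: "ddcafb" -> "beecda"
DP table:
           b    e    e    c    d    a
      0    1    2    3    4    5    6
  d   1    1    2    3    4    4    5
  d   2    2    2    3    4    4    5
  c   3    3    3    3    3    4    5
  a   4    4    4    4    4    4    4
  f   5    5    5    5    5    5    5
  b   6    5    6    6    6    6    6
Edit distance = dp[6][6] = 6

6


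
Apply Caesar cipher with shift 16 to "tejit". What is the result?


Caesar cipher: shift "tejit" by 16
  't' (pos 19) + 16 = pos 9 = 'j'
  'e' (pos 4) + 16 = pos 20 = 'u'
  'j' (pos 9) + 16 = pos 25 = 'z'
  'i' (pos 8) + 16 = pos 24 = 'y'
  't' (pos 19) + 16 = pos 9 = 'j'
Result: juzyj

juzyj


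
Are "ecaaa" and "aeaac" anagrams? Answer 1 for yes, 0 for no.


Strings: "ecaaa", "aeaac"
Sorted first:  aaace
Sorted second: aaace
Sorted forms match => anagrams

1


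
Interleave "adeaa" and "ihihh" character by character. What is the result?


Interleaving "adeaa" and "ihihh":
  Position 0: 'a' from first, 'i' from second => "ai"
  Position 1: 'd' from first, 'h' from second => "dh"
  Position 2: 'e' from first, 'i' from second => "ei"
  Position 3: 'a' from first, 'h' from second => "ah"
  Position 4: 'a' from first, 'h' from second => "ah"
Result: aidheiahah

aidheiahah


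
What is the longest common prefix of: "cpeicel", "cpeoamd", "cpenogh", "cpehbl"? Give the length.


Words: cpeicel, cpeoamd, cpenogh, cpehbl
  Position 0: all 'c' => match
  Position 1: all 'p' => match
  Position 2: all 'e' => match
  Position 3: ('i', 'o', 'n', 'h') => mismatch, stop
LCP = "cpe" (length 3)

3


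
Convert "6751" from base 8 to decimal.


Input: "6751" in base 8
Positional expansion:
  Digit '6' (value 6) x 8^3 = 3072
  Digit '7' (value 7) x 8^2 = 448
  Digit '5' (value 5) x 8^1 = 40
  Digit '1' (value 1) x 8^0 = 1
Sum = 3561

3561


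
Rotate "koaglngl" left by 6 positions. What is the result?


Input: "koaglngl", rotate left by 6
First 6 characters: "koagln"
Remaining characters: "gl"
Concatenate remaining + first: "gl" + "koagln" = "glkoagln"

glkoagln


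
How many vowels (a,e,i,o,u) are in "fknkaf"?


Input: fknkaf
Checking each character:
  'f' at position 0: consonant
  'k' at position 1: consonant
  'n' at position 2: consonant
  'k' at position 3: consonant
  'a' at position 4: vowel (running total: 1)
  'f' at position 5: consonant
Total vowels: 1

1


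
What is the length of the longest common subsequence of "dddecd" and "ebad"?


LCS of "dddecd" and "ebad"
DP table:
           e    b    a    d
      0    0    0    0    0
  d   0    0    0    0    1
  d   0    0    0    0    1
  d   0    0    0    0    1
  e   0    1    1    1    1
  c   0    1    1    1    1
  d   0    1    1    1    2
LCS length = dp[6][4] = 2

2


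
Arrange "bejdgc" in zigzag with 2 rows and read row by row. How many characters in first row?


Zigzag "bejdgc" into 2 rows:
Placing characters:
  'b' => row 0
  'e' => row 1
  'j' => row 0
  'd' => row 1
  'g' => row 0
  'c' => row 1
Rows:
  Row 0: "bjg"
  Row 1: "edc"
First row length: 3

3


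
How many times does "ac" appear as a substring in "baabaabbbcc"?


Searching for "ac" in "baabaabbbcc"
Scanning each position:
  Position 0: "ba" => no
  Position 1: "aa" => no
  Position 2: "ab" => no
  Position 3: "ba" => no
  Position 4: "aa" => no
  Position 5: "ab" => no
  Position 6: "bb" => no
  Position 7: "bb" => no
  Position 8: "bc" => no
  Position 9: "cc" => no
Total occurrences: 0

0


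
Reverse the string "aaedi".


Input: aaedi
Reading characters right to left:
  Position 4: 'i'
  Position 3: 'd'
  Position 2: 'e'
  Position 1: 'a'
  Position 0: 'a'
Reversed: ideaa

ideaa


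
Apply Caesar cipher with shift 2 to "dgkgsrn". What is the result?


Caesar cipher: shift "dgkgsrn" by 2
  'd' (pos 3) + 2 = pos 5 = 'f'
  'g' (pos 6) + 2 = pos 8 = 'i'
  'k' (pos 10) + 2 = pos 12 = 'm'
  'g' (pos 6) + 2 = pos 8 = 'i'
  's' (pos 18) + 2 = pos 20 = 'u'
  'r' (pos 17) + 2 = pos 19 = 't'
  'n' (pos 13) + 2 = pos 15 = 'p'
Result: fimiutp

fimiutp


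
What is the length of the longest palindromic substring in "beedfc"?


Input: "beedfc"
Checking substrings for palindromes:
  [1:3] "ee" (len 2) => palindrome
Longest palindromic substring: "ee" with length 2

2


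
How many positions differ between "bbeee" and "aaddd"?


Comparing "bbeee" and "aaddd" position by position:
  Position 0: 'b' vs 'a' => DIFFER
  Position 1: 'b' vs 'a' => DIFFER
  Position 2: 'e' vs 'd' => DIFFER
  Position 3: 'e' vs 'd' => DIFFER
  Position 4: 'e' vs 'd' => DIFFER
Positions that differ: 5

5


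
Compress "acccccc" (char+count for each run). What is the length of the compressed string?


Input: acccccc
Runs:
  'a' x 1 => "a1"
  'c' x 6 => "c6"
Compressed: "a1c6"
Compressed length: 4

4


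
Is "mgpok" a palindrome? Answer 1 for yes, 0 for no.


Input: mgpok
Reversed: kopgm
  Compare pos 0 ('m') with pos 4 ('k'): MISMATCH
  Compare pos 1 ('g') with pos 3 ('o'): MISMATCH
Result: not a palindrome

0


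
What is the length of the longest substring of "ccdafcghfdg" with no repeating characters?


Input: "ccdafcghfdg"
Sliding window (track last position of each char):
  Position 0 ('c'): window [0,0] length 1 -- new best
  Position 1 ('c'): repeat (last at 0), move window start to 1
  Position 1 ('c'): window [1,1] length 1
  Position 2 ('d'): window [1,2] length 2 -- new best
  Position 3 ('a'): window [1,3] length 3 -- new best
  Position 4 ('f'): window [1,4] length 4 -- new best
  Position 5 ('c'): repeat (last at 1), move window start to 2
  Position 5 ('c'): window [2,5] length 4
  Position 6 ('g'): window [2,6] length 5 -- new best
  Position 7 ('h'): window [2,7] length 6 -- new best
  Position 8 ('f'): repeat (last at 4), move window start to 5
  Position 8 ('f'): window [5,8] length 4
  Position 9 ('d'): window [5,9] length 5
  Position 10 ('g'): repeat (last at 6), move window start to 7
  Position 10 ('g'): window [7,10] length 4
Longest substring with no repeats: "dafcgh" with length 6

6


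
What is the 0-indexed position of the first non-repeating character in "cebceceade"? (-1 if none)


Input: cebceceade
Character frequencies:
  'a': 1
  'b': 1
  'c': 3
  'd': 1
  'e': 4
Scanning left to right for freq == 1:
  Position 0 ('c'): freq=3, skip
  Position 1 ('e'): freq=4, skip
  Position 2 ('b'): unique! => answer = 2

2


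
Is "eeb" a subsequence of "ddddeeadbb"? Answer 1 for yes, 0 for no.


Check if "eeb" is a subsequence of "ddddeeadbb"
Greedy scan:
  Position 0 ('d'): no match needed
  Position 1 ('d'): no match needed
  Position 2 ('d'): no match needed
  Position 3 ('d'): no match needed
  Position 4 ('e'): matches sub[0] = 'e'
  Position 5 ('e'): matches sub[1] = 'e'
  Position 6 ('a'): no match needed
  Position 7 ('d'): no match needed
  Position 8 ('b'): matches sub[2] = 'b'
  Position 9 ('b'): no match needed
All 3 characters matched => is a subsequence

1


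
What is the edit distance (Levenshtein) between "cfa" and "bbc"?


Computing edit distance: "cfa" -> "bbc"
DP table:
           b    b    c
      0    1    2    3
  c   1    1    2    2
  f   2    2    2    3
  a   3    3    3    3
Edit distance = dp[3][3] = 3

3


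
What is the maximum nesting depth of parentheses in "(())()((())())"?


Input: "(())()((())())"
Tracking depth:
  Position 0 '(': depth becomes 1
  Position 1 '(': depth becomes 2
  Position 2 ')': depth becomes 1
  Position 3 ')': depth becomes 0
  Position 4 '(': depth becomes 1
  Position 5 ')': depth becomes 0
  Position 6 '(': depth becomes 1
  Position 7 '(': depth becomes 2
  Position 8 '(': depth becomes 3
  Position 9 ')': depth becomes 2
  Position 10 ')': depth becomes 1
  Position 11 '(': depth becomes 2
  Position 12 ')': depth becomes 1
  Position 13 ')': depth becomes 0
Maximum depth reached: 3

3


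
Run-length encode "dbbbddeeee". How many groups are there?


Input: dbbbddeeee
Scanning for consecutive runs:
  Group 1: 'd' x 1 (positions 0-0)
  Group 2: 'b' x 3 (positions 1-3)
  Group 3: 'd' x 2 (positions 4-5)
  Group 4: 'e' x 4 (positions 6-9)
Total groups: 4

4


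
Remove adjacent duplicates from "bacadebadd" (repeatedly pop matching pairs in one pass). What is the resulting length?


Input: bacadebadd
Stack-based adjacent duplicate removal:
  Read 'b': push. Stack: b
  Read 'a': push. Stack: ba
  Read 'c': push. Stack: bac
  Read 'a': push. Stack: baca
  Read 'd': push. Stack: bacad
  Read 'e': push. Stack: bacade
  Read 'b': push. Stack: bacadeb
  Read 'a': push. Stack: bacadeba
  Read 'd': push. Stack: bacadebad
  Read 'd': matches stack top 'd' => pop. Stack: bacadeba
Final stack: "bacadeba" (length 8)

8


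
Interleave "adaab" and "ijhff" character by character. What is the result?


Interleaving "adaab" and "ijhff":
  Position 0: 'a' from first, 'i' from second => "ai"
  Position 1: 'd' from first, 'j' from second => "dj"
  Position 2: 'a' from first, 'h' from second => "ah"
  Position 3: 'a' from first, 'f' from second => "af"
  Position 4: 'b' from first, 'f' from second => "bf"
Result: aidjahafbf

aidjahafbf


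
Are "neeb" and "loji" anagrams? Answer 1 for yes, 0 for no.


Strings: "neeb", "loji"
Sorted first:  been
Sorted second: ijlo
Differ at position 0: 'b' vs 'i' => not anagrams

0


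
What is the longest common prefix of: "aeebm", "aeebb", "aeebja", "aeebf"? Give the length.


Words: aeebm, aeebb, aeebja, aeebf
  Position 0: all 'a' => match
  Position 1: all 'e' => match
  Position 2: all 'e' => match
  Position 3: all 'b' => match
  Position 4: ('m', 'b', 'j', 'f') => mismatch, stop
LCP = "aeeb" (length 4)

4


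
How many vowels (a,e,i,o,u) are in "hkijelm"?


Input: hkijelm
Checking each character:
  'h' at position 0: consonant
  'k' at position 1: consonant
  'i' at position 2: vowel (running total: 1)
  'j' at position 3: consonant
  'e' at position 4: vowel (running total: 2)
  'l' at position 5: consonant
  'm' at position 6: consonant
Total vowels: 2

2


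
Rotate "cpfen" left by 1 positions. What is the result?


Input: "cpfen", rotate left by 1
First 1 characters: "c"
Remaining characters: "pfen"
Concatenate remaining + first: "pfen" + "c" = "pfenc"

pfenc


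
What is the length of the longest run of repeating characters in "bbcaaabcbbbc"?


Input: "bbcaaabcbbbc"
Scanning for longest run:
  Position 1 ('b'): continues run of 'b', length=2
  Position 2 ('c'): new char, reset run to 1
  Position 3 ('a'): new char, reset run to 1
  Position 4 ('a'): continues run of 'a', length=2
  Position 5 ('a'): continues run of 'a', length=3
  Position 6 ('b'): new char, reset run to 1
  Position 7 ('c'): new char, reset run to 1
  Position 8 ('b'): new char, reset run to 1
  Position 9 ('b'): continues run of 'b', length=2
  Position 10 ('b'): continues run of 'b', length=3
  Position 11 ('c'): new char, reset run to 1
Longest run: 'a' with length 3

3


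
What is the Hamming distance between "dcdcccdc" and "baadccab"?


Comparing "dcdcccdc" and "baadccab" position by position:
  Position 0: 'd' vs 'b' => differ
  Position 1: 'c' vs 'a' => differ
  Position 2: 'd' vs 'a' => differ
  Position 3: 'c' vs 'd' => differ
  Position 4: 'c' vs 'c' => same
  Position 5: 'c' vs 'c' => same
  Position 6: 'd' vs 'a' => differ
  Position 7: 'c' vs 'b' => differ
Total differences (Hamming distance): 6

6


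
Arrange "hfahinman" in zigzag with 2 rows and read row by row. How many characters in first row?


Zigzag "hfahinman" into 2 rows:
Placing characters:
  'h' => row 0
  'f' => row 1
  'a' => row 0
  'h' => row 1
  'i' => row 0
  'n' => row 1
  'm' => row 0
  'a' => row 1
  'n' => row 0
Rows:
  Row 0: "haimn"
  Row 1: "fhna"
First row length: 5

5


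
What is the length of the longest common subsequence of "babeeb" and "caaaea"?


LCS of "babeeb" and "caaaea"
DP table:
           c    a    a    a    e    a
      0    0    0    0    0    0    0
  b   0    0    0    0    0    0    0
  a   0    0    1    1    1    1    1
  b   0    0    1    1    1    1    1
  e   0    0    1    1    1    2    2
  e   0    0    1    1    1    2    2
  b   0    0    1    1    1    2    2
LCS length = dp[6][6] = 2

2


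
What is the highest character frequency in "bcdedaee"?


Input: bcdedaee
Character counts:
  'a': 1
  'b': 1
  'c': 1
  'd': 2
  'e': 3
Maximum frequency: 3

3


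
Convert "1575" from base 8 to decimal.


Input: "1575" in base 8
Positional expansion:
  Digit '1' (value 1) x 8^3 = 512
  Digit '5' (value 5) x 8^2 = 320
  Digit '7' (value 7) x 8^1 = 56
  Digit '5' (value 5) x 8^0 = 5
Sum = 893

893


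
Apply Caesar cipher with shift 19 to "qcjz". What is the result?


Caesar cipher: shift "qcjz" by 19
  'q' (pos 16) + 19 = pos 9 = 'j'
  'c' (pos 2) + 19 = pos 21 = 'v'
  'j' (pos 9) + 19 = pos 2 = 'c'
  'z' (pos 25) + 19 = pos 18 = 's'
Result: jvcs

jvcs


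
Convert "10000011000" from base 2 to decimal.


Input: "10000011000" in base 2
Positional expansion:
  Digit '1' (value 1) x 2^10 = 1024
  Digit '0' (value 0) x 2^9 = 0
  Digit '0' (value 0) x 2^8 = 0
  Digit '0' (value 0) x 2^7 = 0
  Digit '0' (value 0) x 2^6 = 0
  Digit '0' (value 0) x 2^5 = 0
  Digit '1' (value 1) x 2^4 = 16
  Digit '1' (value 1) x 2^3 = 8
  Digit '0' (value 0) x 2^2 = 0
  Digit '0' (value 0) x 2^1 = 0
  Digit '0' (value 0) x 2^0 = 0
Sum = 1048

1048


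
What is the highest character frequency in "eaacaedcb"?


Input: eaacaedcb
Character counts:
  'a': 3
  'b': 1
  'c': 2
  'd': 1
  'e': 2
Maximum frequency: 3

3


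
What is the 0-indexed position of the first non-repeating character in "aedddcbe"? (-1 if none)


Input: aedddcbe
Character frequencies:
  'a': 1
  'b': 1
  'c': 1
  'd': 3
  'e': 2
Scanning left to right for freq == 1:
  Position 0 ('a'): unique! => answer = 0

0


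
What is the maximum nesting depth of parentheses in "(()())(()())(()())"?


Input: "(()())(()())(()())"
Tracking depth:
  Position 0 '(': depth becomes 1
  Position 1 '(': depth becomes 2
  Position 2 ')': depth becomes 1
  Position 3 '(': depth becomes 2
  Position 4 ')': depth becomes 1
  Position 5 ')': depth becomes 0
  Position 6 '(': depth becomes 1
  Position 7 '(': depth becomes 2
  Position 8 ')': depth becomes 1
  Position 9 '(': depth becomes 2
  Position 10 ')': depth becomes 1
  Position 11 ')': depth becomes 0
  Position 12 '(': depth becomes 1
  Position 13 '(': depth becomes 2
  Position 14 ')': depth becomes 1
  Position 15 '(': depth becomes 2
  Position 16 ')': depth becomes 1
  Position 17 ')': depth becomes 0
Maximum depth reached: 2

2


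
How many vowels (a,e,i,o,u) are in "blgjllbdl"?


Input: blgjllbdl
Checking each character:
  'b' at position 0: consonant
  'l' at position 1: consonant
  'g' at position 2: consonant
  'j' at position 3: consonant
  'l' at position 4: consonant
  'l' at position 5: consonant
  'b' at position 6: consonant
  'd' at position 7: consonant
  'l' at position 8: consonant
Total vowels: 0

0


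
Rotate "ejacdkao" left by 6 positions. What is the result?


Input: "ejacdkao", rotate left by 6
First 6 characters: "ejacdk"
Remaining characters: "ao"
Concatenate remaining + first: "ao" + "ejacdk" = "aoejacdk"

aoejacdk


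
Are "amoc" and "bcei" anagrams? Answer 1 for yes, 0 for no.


Strings: "amoc", "bcei"
Sorted first:  acmo
Sorted second: bcei
Differ at position 0: 'a' vs 'b' => not anagrams

0


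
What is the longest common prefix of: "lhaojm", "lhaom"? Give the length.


Words: lhaojm, lhaom
  Position 0: all 'l' => match
  Position 1: all 'h' => match
  Position 2: all 'a' => match
  Position 3: all 'o' => match
  Position 4: ('j', 'm') => mismatch, stop
LCP = "lhao" (length 4)

4


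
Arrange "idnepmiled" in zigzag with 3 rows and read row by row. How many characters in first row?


Zigzag "idnepmiled" into 3 rows:
Placing characters:
  'i' => row 0
  'd' => row 1
  'n' => row 2
  'e' => row 1
  'p' => row 0
  'm' => row 1
  'i' => row 2
  'l' => row 1
  'e' => row 0
  'd' => row 1
Rows:
  Row 0: "ipe"
  Row 1: "demld"
  Row 2: "ni"
First row length: 3

3


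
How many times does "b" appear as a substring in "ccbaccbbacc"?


Searching for "b" in "ccbaccbbacc"
Scanning each position:
  Position 0: "c" => no
  Position 1: "c" => no
  Position 2: "b" => MATCH
  Position 3: "a" => no
  Position 4: "c" => no
  Position 5: "c" => no
  Position 6: "b" => MATCH
  Position 7: "b" => MATCH
  Position 8: "a" => no
  Position 9: "c" => no
  Position 10: "c" => no
Total occurrences: 3

3


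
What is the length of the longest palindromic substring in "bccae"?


Input: "bccae"
Checking substrings for palindromes:
  [1:3] "cc" (len 2) => palindrome
Longest palindromic substring: "cc" with length 2

2


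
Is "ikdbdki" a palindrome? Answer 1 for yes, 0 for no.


Input: ikdbdki
Reversed: ikdbdki
  Compare pos 0 ('i') with pos 6 ('i'): match
  Compare pos 1 ('k') with pos 5 ('k'): match
  Compare pos 2 ('d') with pos 4 ('d'): match
Result: palindrome

1


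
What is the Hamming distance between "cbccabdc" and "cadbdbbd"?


Comparing "cbccabdc" and "cadbdbbd" position by position:
  Position 0: 'c' vs 'c' => same
  Position 1: 'b' vs 'a' => differ
  Position 2: 'c' vs 'd' => differ
  Position 3: 'c' vs 'b' => differ
  Position 4: 'a' vs 'd' => differ
  Position 5: 'b' vs 'b' => same
  Position 6: 'd' vs 'b' => differ
  Position 7: 'c' vs 'd' => differ
Total differences (Hamming distance): 6

6


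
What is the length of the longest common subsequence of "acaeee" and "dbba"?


LCS of "acaeee" and "dbba"
DP table:
           d    b    b    a
      0    0    0    0    0
  a   0    0    0    0    1
  c   0    0    0    0    1
  a   0    0    0    0    1
  e   0    0    0    0    1
  e   0    0    0    0    1
  e   0    0    0    0    1
LCS length = dp[6][4] = 1

1


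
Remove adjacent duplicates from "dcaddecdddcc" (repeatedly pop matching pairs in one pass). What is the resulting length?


Input: dcaddecdddcc
Stack-based adjacent duplicate removal:
  Read 'd': push. Stack: d
  Read 'c': push. Stack: dc
  Read 'a': push. Stack: dca
  Read 'd': push. Stack: dcad
  Read 'd': matches stack top 'd' => pop. Stack: dca
  Read 'e': push. Stack: dcae
  Read 'c': push. Stack: dcaec
  Read 'd': push. Stack: dcaecd
  Read 'd': matches stack top 'd' => pop. Stack: dcaec
  Read 'd': push. Stack: dcaecd
  Read 'c': push. Stack: dcaecdc
  Read 'c': matches stack top 'c' => pop. Stack: dcaecd
Final stack: "dcaecd" (length 6)

6


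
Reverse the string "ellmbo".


Input: ellmbo
Reading characters right to left:
  Position 5: 'o'
  Position 4: 'b'
  Position 3: 'm'
  Position 2: 'l'
  Position 1: 'l'
  Position 0: 'e'
Reversed: obmlle

obmlle


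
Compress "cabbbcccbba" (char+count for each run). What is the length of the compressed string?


Input: cabbbcccbba
Runs:
  'c' x 1 => "c1"
  'a' x 1 => "a1"
  'b' x 3 => "b3"
  'c' x 3 => "c3"
  'b' x 2 => "b2"
  'a' x 1 => "a1"
Compressed: "c1a1b3c3b2a1"
Compressed length: 12

12


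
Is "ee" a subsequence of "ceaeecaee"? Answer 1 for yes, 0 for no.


Check if "ee" is a subsequence of "ceaeecaee"
Greedy scan:
  Position 0 ('c'): no match needed
  Position 1 ('e'): matches sub[0] = 'e'
  Position 2 ('a'): no match needed
  Position 3 ('e'): matches sub[1] = 'e'
  Position 4 ('e'): no match needed
  Position 5 ('c'): no match needed
  Position 6 ('a'): no match needed
  Position 7 ('e'): no match needed
  Position 8 ('e'): no match needed
All 2 characters matched => is a subsequence

1


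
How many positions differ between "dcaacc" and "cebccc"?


Comparing "dcaacc" and "cebccc" position by position:
  Position 0: 'd' vs 'c' => DIFFER
  Position 1: 'c' vs 'e' => DIFFER
  Position 2: 'a' vs 'b' => DIFFER
  Position 3: 'a' vs 'c' => DIFFER
  Position 4: 'c' vs 'c' => same
  Position 5: 'c' vs 'c' => same
Positions that differ: 4

4


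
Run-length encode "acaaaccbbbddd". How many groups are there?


Input: acaaaccbbbddd
Scanning for consecutive runs:
  Group 1: 'a' x 1 (positions 0-0)
  Group 2: 'c' x 1 (positions 1-1)
  Group 3: 'a' x 3 (positions 2-4)
  Group 4: 'c' x 2 (positions 5-6)
  Group 5: 'b' x 3 (positions 7-9)
  Group 6: 'd' x 3 (positions 10-12)
Total groups: 6

6


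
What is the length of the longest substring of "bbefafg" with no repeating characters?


Input: "bbefafg"
Sliding window (track last position of each char):
  Position 0 ('b'): window [0,0] length 1 -- new best
  Position 1 ('b'): repeat (last at 0), move window start to 1
  Position 1 ('b'): window [1,1] length 1
  Position 2 ('e'): window [1,2] length 2 -- new best
  Position 3 ('f'): window [1,3] length 3 -- new best
  Position 4 ('a'): window [1,4] length 4 -- new best
  Position 5 ('f'): repeat (last at 3), move window start to 4
  Position 5 ('f'): window [4,5] length 2
  Position 6 ('g'): window [4,6] length 3
Longest substring with no repeats: "befa" with length 4

4


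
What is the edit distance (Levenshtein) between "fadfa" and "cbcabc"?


Computing edit distance: "fadfa" -> "cbcabc"
DP table:
           c    b    c    a    b    c
      0    1    2    3    4    5    6
  f   1    1    2    3    4    5    6
  a   2    2    2    3    3    4    5
  d   3    3    3    3    4    4    5
  f   4    4    4    4    4    5    5
  a   5    5    5    5    4    5    6
Edit distance = dp[5][6] = 6

6


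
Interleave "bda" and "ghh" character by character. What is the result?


Interleaving "bda" and "ghh":
  Position 0: 'b' from first, 'g' from second => "bg"
  Position 1: 'd' from first, 'h' from second => "dh"
  Position 2: 'a' from first, 'h' from second => "ah"
Result: bgdhah

bgdhah


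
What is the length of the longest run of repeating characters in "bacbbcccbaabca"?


Input: "bacbbcccbaabca"
Scanning for longest run:
  Position 1 ('a'): new char, reset run to 1
  Position 2 ('c'): new char, reset run to 1
  Position 3 ('b'): new char, reset run to 1
  Position 4 ('b'): continues run of 'b', length=2
  Position 5 ('c'): new char, reset run to 1
  Position 6 ('c'): continues run of 'c', length=2
  Position 7 ('c'): continues run of 'c', length=3
  Position 8 ('b'): new char, reset run to 1
  Position 9 ('a'): new char, reset run to 1
  Position 10 ('a'): continues run of 'a', length=2
  Position 11 ('b'): new char, reset run to 1
  Position 12 ('c'): new char, reset run to 1
  Position 13 ('a'): new char, reset run to 1
Longest run: 'c' with length 3

3


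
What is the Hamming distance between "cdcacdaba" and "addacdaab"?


Comparing "cdcacdaba" and "addacdaab" position by position:
  Position 0: 'c' vs 'a' => differ
  Position 1: 'd' vs 'd' => same
  Position 2: 'c' vs 'd' => differ
  Position 3: 'a' vs 'a' => same
  Position 4: 'c' vs 'c' => same
  Position 5: 'd' vs 'd' => same
  Position 6: 'a' vs 'a' => same
  Position 7: 'b' vs 'a' => differ
  Position 8: 'a' vs 'b' => differ
Total differences (Hamming distance): 4

4


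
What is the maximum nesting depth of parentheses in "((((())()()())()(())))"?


Input: "((((())()()())()(())))"
Tracking depth:
  Position 0 '(': depth becomes 1
  Position 1 '(': depth becomes 2
  Position 2 '(': depth becomes 3
  Position 3 '(': depth becomes 4
  Position 4 '(': depth becomes 5
  Position 5 ')': depth becomes 4
  Position 6 ')': depth becomes 3
  Position 7 '(': depth becomes 4
  Position 8 ')': depth becomes 3
  Position 9 '(': depth becomes 4
  Position 10 ')': depth becomes 3
  Position 11 '(': depth becomes 4
  Position 12 ')': depth becomes 3
  Position 13 ')': depth becomes 2
  Position 14 '(': depth becomes 3
  Position 15 ')': depth becomes 2
  Position 16 '(': depth becomes 3
  Position 17 '(': depth becomes 4
  Position 18 ')': depth becomes 3
  Position 19 ')': depth becomes 2
  Position 20 ')': depth becomes 1
  Position 21 ')': depth becomes 0
Maximum depth reached: 5

5


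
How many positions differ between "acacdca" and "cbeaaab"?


Comparing "acacdca" and "cbeaaab" position by position:
  Position 0: 'a' vs 'c' => DIFFER
  Position 1: 'c' vs 'b' => DIFFER
  Position 2: 'a' vs 'e' => DIFFER
  Position 3: 'c' vs 'a' => DIFFER
  Position 4: 'd' vs 'a' => DIFFER
  Position 5: 'c' vs 'a' => DIFFER
  Position 6: 'a' vs 'b' => DIFFER
Positions that differ: 7

7


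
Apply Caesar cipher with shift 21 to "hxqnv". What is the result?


Caesar cipher: shift "hxqnv" by 21
  'h' (pos 7) + 21 = pos 2 = 'c'
  'x' (pos 23) + 21 = pos 18 = 's'
  'q' (pos 16) + 21 = pos 11 = 'l'
  'n' (pos 13) + 21 = pos 8 = 'i'
  'v' (pos 21) + 21 = pos 16 = 'q'
Result: csliq

csliq


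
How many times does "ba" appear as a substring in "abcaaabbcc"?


Searching for "ba" in "abcaaabbcc"
Scanning each position:
  Position 0: "ab" => no
  Position 1: "bc" => no
  Position 2: "ca" => no
  Position 3: "aa" => no
  Position 4: "aa" => no
  Position 5: "ab" => no
  Position 6: "bb" => no
  Position 7: "bc" => no
  Position 8: "cc" => no
Total occurrences: 0

0


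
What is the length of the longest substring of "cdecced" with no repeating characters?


Input: "cdecced"
Sliding window (track last position of each char):
  Position 0 ('c'): window [0,0] length 1 -- new best
  Position 1 ('d'): window [0,1] length 2 -- new best
  Position 2 ('e'): window [0,2] length 3 -- new best
  Position 3 ('c'): repeat (last at 0), move window start to 1
  Position 3 ('c'): window [1,3] length 3
  Position 4 ('c'): repeat (last at 3), move window start to 4
  Position 4 ('c'): window [4,4] length 1
  Position 5 ('e'): window [4,5] length 2
  Position 6 ('d'): window [4,6] length 3
Longest substring with no repeats: "cde" with length 3

3


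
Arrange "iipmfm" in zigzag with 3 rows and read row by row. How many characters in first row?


Zigzag "iipmfm" into 3 rows:
Placing characters:
  'i' => row 0
  'i' => row 1
  'p' => row 2
  'm' => row 1
  'f' => row 0
  'm' => row 1
Rows:
  Row 0: "if"
  Row 1: "imm"
  Row 2: "p"
First row length: 2

2


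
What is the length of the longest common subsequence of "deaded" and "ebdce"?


LCS of "deaded" and "ebdce"
DP table:
           e    b    d    c    e
      0    0    0    0    0    0
  d   0    0    0    1    1    1
  e   0    1    1    1    1    2
  a   0    1    1    1    1    2
  d   0    1    1    2    2    2
  e   0    1    1    2    2    3
  d   0    1    1    2    2    3
LCS length = dp[6][5] = 3

3


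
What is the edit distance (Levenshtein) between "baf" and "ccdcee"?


Computing edit distance: "baf" -> "ccdcee"
DP table:
           c    c    d    c    e    e
      0    1    2    3    4    5    6
  b   1    1    2    3    4    5    6
  a   2    2    2    3    4    5    6
  f   3    3    3    3    4    5    6
Edit distance = dp[3][6] = 6

6


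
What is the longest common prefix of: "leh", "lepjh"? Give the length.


Words: leh, lepjh
  Position 0: all 'l' => match
  Position 1: all 'e' => match
  Position 2: ('h', 'p') => mismatch, stop
LCP = "le" (length 2)

2


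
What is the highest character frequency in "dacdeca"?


Input: dacdeca
Character counts:
  'a': 2
  'c': 2
  'd': 2
  'e': 1
Maximum frequency: 2

2


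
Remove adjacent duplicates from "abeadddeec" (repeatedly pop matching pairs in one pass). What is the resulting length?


Input: abeadddeec
Stack-based adjacent duplicate removal:
  Read 'a': push. Stack: a
  Read 'b': push. Stack: ab
  Read 'e': push. Stack: abe
  Read 'a': push. Stack: abea
  Read 'd': push. Stack: abead
  Read 'd': matches stack top 'd' => pop. Stack: abea
  Read 'd': push. Stack: abead
  Read 'e': push. Stack: abeade
  Read 'e': matches stack top 'e' => pop. Stack: abead
  Read 'c': push. Stack: abeadc
Final stack: "abeadc" (length 6)

6


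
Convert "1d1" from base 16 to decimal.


Input: "1d1" in base 16
Positional expansion:
  Digit '1' (value 1) x 16^2 = 256
  Digit 'd' (value 13) x 16^1 = 208
  Digit '1' (value 1) x 16^0 = 1
Sum = 465

465


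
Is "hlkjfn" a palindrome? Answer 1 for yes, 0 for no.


Input: hlkjfn
Reversed: nfjklh
  Compare pos 0 ('h') with pos 5 ('n'): MISMATCH
  Compare pos 1 ('l') with pos 4 ('f'): MISMATCH
  Compare pos 2 ('k') with pos 3 ('j'): MISMATCH
Result: not a palindrome

0


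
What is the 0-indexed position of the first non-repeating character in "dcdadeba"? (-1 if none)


Input: dcdadeba
Character frequencies:
  'a': 2
  'b': 1
  'c': 1
  'd': 3
  'e': 1
Scanning left to right for freq == 1:
  Position 0 ('d'): freq=3, skip
  Position 1 ('c'): unique! => answer = 1

1


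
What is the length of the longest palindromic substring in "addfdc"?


Input: "addfdc"
Checking substrings for palindromes:
  [2:5] "dfd" (len 3) => palindrome
  [1:3] "dd" (len 2) => palindrome
Longest palindromic substring: "dfd" with length 3

3


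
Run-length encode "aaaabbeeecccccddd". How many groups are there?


Input: aaaabbeeecccccddd
Scanning for consecutive runs:
  Group 1: 'a' x 4 (positions 0-3)
  Group 2: 'b' x 2 (positions 4-5)
  Group 3: 'e' x 3 (positions 6-8)
  Group 4: 'c' x 5 (positions 9-13)
  Group 5: 'd' x 3 (positions 14-16)
Total groups: 5

5


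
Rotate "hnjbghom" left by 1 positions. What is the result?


Input: "hnjbghom", rotate left by 1
First 1 characters: "h"
Remaining characters: "njbghom"
Concatenate remaining + first: "njbghom" + "h" = "njbghomh"

njbghomh


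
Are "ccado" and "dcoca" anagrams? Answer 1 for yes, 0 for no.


Strings: "ccado", "dcoca"
Sorted first:  accdo
Sorted second: accdo
Sorted forms match => anagrams

1


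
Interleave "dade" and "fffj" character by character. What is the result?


Interleaving "dade" and "fffj":
  Position 0: 'd' from first, 'f' from second => "df"
  Position 1: 'a' from first, 'f' from second => "af"
  Position 2: 'd' from first, 'f' from second => "df"
  Position 3: 'e' from first, 'j' from second => "ej"
Result: dfafdfej

dfafdfej


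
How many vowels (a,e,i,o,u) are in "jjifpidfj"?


Input: jjifpidfj
Checking each character:
  'j' at position 0: consonant
  'j' at position 1: consonant
  'i' at position 2: vowel (running total: 1)
  'f' at position 3: consonant
  'p' at position 4: consonant
  'i' at position 5: vowel (running total: 2)
  'd' at position 6: consonant
  'f' at position 7: consonant
  'j' at position 8: consonant
Total vowels: 2

2


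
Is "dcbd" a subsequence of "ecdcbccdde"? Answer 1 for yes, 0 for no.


Check if "dcbd" is a subsequence of "ecdcbccdde"
Greedy scan:
  Position 0 ('e'): no match needed
  Position 1 ('c'): no match needed
  Position 2 ('d'): matches sub[0] = 'd'
  Position 3 ('c'): matches sub[1] = 'c'
  Position 4 ('b'): matches sub[2] = 'b'
  Position 5 ('c'): no match needed
  Position 6 ('c'): no match needed
  Position 7 ('d'): matches sub[3] = 'd'
  Position 8 ('d'): no match needed
  Position 9 ('e'): no match needed
All 4 characters matched => is a subsequence

1


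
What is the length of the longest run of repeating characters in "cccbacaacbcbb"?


Input: "cccbacaacbcbb"
Scanning for longest run:
  Position 1 ('c'): continues run of 'c', length=2
  Position 2 ('c'): continues run of 'c', length=3
  Position 3 ('b'): new char, reset run to 1
  Position 4 ('a'): new char, reset run to 1
  Position 5 ('c'): new char, reset run to 1
  Position 6 ('a'): new char, reset run to 1
  Position 7 ('a'): continues run of 'a', length=2
  Position 8 ('c'): new char, reset run to 1
  Position 9 ('b'): new char, reset run to 1
  Position 10 ('c'): new char, reset run to 1
  Position 11 ('b'): new char, reset run to 1
  Position 12 ('b'): continues run of 'b', length=2
Longest run: 'c' with length 3

3


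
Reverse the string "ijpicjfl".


Input: ijpicjfl
Reading characters right to left:
  Position 7: 'l'
  Position 6: 'f'
  Position 5: 'j'
  Position 4: 'c'
  Position 3: 'i'
  Position 2: 'p'
  Position 1: 'j'
  Position 0: 'i'
Reversed: lfjcipji

lfjcipji


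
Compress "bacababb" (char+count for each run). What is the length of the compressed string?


Input: bacababb
Runs:
  'b' x 1 => "b1"
  'a' x 1 => "a1"
  'c' x 1 => "c1"
  'a' x 1 => "a1"
  'b' x 1 => "b1"
  'a' x 1 => "a1"
  'b' x 2 => "b2"
Compressed: "b1a1c1a1b1a1b2"
Compressed length: 14

14


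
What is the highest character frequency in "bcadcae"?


Input: bcadcae
Character counts:
  'a': 2
  'b': 1
  'c': 2
  'd': 1
  'e': 1
Maximum frequency: 2

2


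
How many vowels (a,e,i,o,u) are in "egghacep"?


Input: egghacep
Checking each character:
  'e' at position 0: vowel (running total: 1)
  'g' at position 1: consonant
  'g' at position 2: consonant
  'h' at position 3: consonant
  'a' at position 4: vowel (running total: 2)
  'c' at position 5: consonant
  'e' at position 6: vowel (running total: 3)
  'p' at position 7: consonant
Total vowels: 3

3


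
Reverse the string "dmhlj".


Input: dmhlj
Reading characters right to left:
  Position 4: 'j'
  Position 3: 'l'
  Position 2: 'h'
  Position 1: 'm'
  Position 0: 'd'
Reversed: jlhmd

jlhmd


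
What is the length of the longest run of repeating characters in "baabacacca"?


Input: "baabacacca"
Scanning for longest run:
  Position 1 ('a'): new char, reset run to 1
  Position 2 ('a'): continues run of 'a', length=2
  Position 3 ('b'): new char, reset run to 1
  Position 4 ('a'): new char, reset run to 1
  Position 5 ('c'): new char, reset run to 1
  Position 6 ('a'): new char, reset run to 1
  Position 7 ('c'): new char, reset run to 1
  Position 8 ('c'): continues run of 'c', length=2
  Position 9 ('a'): new char, reset run to 1
Longest run: 'a' with length 2

2


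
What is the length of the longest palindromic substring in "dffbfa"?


Input: "dffbfa"
Checking substrings for palindromes:
  [2:5] "fbf" (len 3) => palindrome
  [1:3] "ff" (len 2) => palindrome
Longest palindromic substring: "fbf" with length 3

3


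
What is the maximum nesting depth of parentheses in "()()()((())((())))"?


Input: "()()()((())((())))"
Tracking depth:
  Position 0 '(': depth becomes 1
  Position 1 ')': depth becomes 0
  Position 2 '(': depth becomes 1
  Position 3 ')': depth becomes 0
  Position 4 '(': depth becomes 1
  Position 5 ')': depth becomes 0
  Position 6 '(': depth becomes 1
  Position 7 '(': depth becomes 2
  Position 8 '(': depth becomes 3
  Position 9 ')': depth becomes 2
  Position 10 ')': depth becomes 1
  Position 11 '(': depth becomes 2
  Position 12 '(': depth becomes 3
  Position 13 '(': depth becomes 4
  Position 14 ')': depth becomes 3
  Position 15 ')': depth becomes 2
  Position 16 ')': depth becomes 1
  Position 17 ')': depth becomes 0
Maximum depth reached: 4

4


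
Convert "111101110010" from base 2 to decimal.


Input: "111101110010" in base 2
Positional expansion:
  Digit '1' (value 1) x 2^11 = 2048
  Digit '1' (value 1) x 2^10 = 1024
  Digit '1' (value 1) x 2^9 = 512
  Digit '1' (value 1) x 2^8 = 256
  Digit '0' (value 0) x 2^7 = 0
  Digit '1' (value 1) x 2^6 = 64
  Digit '1' (value 1) x 2^5 = 32
  Digit '1' (value 1) x 2^4 = 16
  Digit '0' (value 0) x 2^3 = 0
  Digit '0' (value 0) x 2^2 = 0
  Digit '1' (value 1) x 2^1 = 2
  Digit '0' (value 0) x 2^0 = 0
Sum = 3954

3954


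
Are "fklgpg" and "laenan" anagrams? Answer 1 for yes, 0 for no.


Strings: "fklgpg", "laenan"
Sorted first:  fggklp
Sorted second: aaelnn
Differ at position 0: 'f' vs 'a' => not anagrams

0


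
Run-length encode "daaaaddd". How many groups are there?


Input: daaaaddd
Scanning for consecutive runs:
  Group 1: 'd' x 1 (positions 0-0)
  Group 2: 'a' x 4 (positions 1-4)
  Group 3: 'd' x 3 (positions 5-7)
Total groups: 3

3


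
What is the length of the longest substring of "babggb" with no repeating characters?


Input: "babggb"
Sliding window (track last position of each char):
  Position 0 ('b'): window [0,0] length 1 -- new best
  Position 1 ('a'): window [0,1] length 2 -- new best
  Position 2 ('b'): repeat (last at 0), move window start to 1
  Position 2 ('b'): window [1,2] length 2
  Position 3 ('g'): window [1,3] length 3 -- new best
  Position 4 ('g'): repeat (last at 3), move window start to 4
  Position 4 ('g'): window [4,4] length 1
  Position 5 ('b'): window [4,5] length 2
Longest substring with no repeats: "abg" with length 3

3


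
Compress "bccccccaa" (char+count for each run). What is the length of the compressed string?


Input: bccccccaa
Runs:
  'b' x 1 => "b1"
  'c' x 6 => "c6"
  'a' x 2 => "a2"
Compressed: "b1c6a2"
Compressed length: 6

6


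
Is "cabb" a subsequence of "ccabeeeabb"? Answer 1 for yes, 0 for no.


Check if "cabb" is a subsequence of "ccabeeeabb"
Greedy scan:
  Position 0 ('c'): matches sub[0] = 'c'
  Position 1 ('c'): no match needed
  Position 2 ('a'): matches sub[1] = 'a'
  Position 3 ('b'): matches sub[2] = 'b'
  Position 4 ('e'): no match needed
  Position 5 ('e'): no match needed
  Position 6 ('e'): no match needed
  Position 7 ('a'): no match needed
  Position 8 ('b'): matches sub[3] = 'b'
  Position 9 ('b'): no match needed
All 4 characters matched => is a subsequence

1


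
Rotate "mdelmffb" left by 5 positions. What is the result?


Input: "mdelmffb", rotate left by 5
First 5 characters: "mdelm"
Remaining characters: "ffb"
Concatenate remaining + first: "ffb" + "mdelm" = "ffbmdelm"

ffbmdelm


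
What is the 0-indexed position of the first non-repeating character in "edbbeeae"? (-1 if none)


Input: edbbeeae
Character frequencies:
  'a': 1
  'b': 2
  'd': 1
  'e': 4
Scanning left to right for freq == 1:
  Position 0 ('e'): freq=4, skip
  Position 1 ('d'): unique! => answer = 1

1


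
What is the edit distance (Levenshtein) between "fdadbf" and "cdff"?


Computing edit distance: "fdadbf" -> "cdff"
DP table:
           c    d    f    f
      0    1    2    3    4
  f   1    1    2    2    3
  d   2    2    1    2    3
  a   3    3    2    2    3
  d   4    4    3    3    3
  b   5    5    4    4    4
  f   6    6    5    4    4
Edit distance = dp[6][4] = 4

4


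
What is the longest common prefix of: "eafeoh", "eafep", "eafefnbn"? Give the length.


Words: eafeoh, eafep, eafefnbn
  Position 0: all 'e' => match
  Position 1: all 'a' => match
  Position 2: all 'f' => match
  Position 3: all 'e' => match
  Position 4: ('o', 'p', 'f') => mismatch, stop
LCP = "eafe" (length 4)

4


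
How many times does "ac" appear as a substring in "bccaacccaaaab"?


Searching for "ac" in "bccaacccaaaab"
Scanning each position:
  Position 0: "bc" => no
  Position 1: "cc" => no
  Position 2: "ca" => no
  Position 3: "aa" => no
  Position 4: "ac" => MATCH
  Position 5: "cc" => no
  Position 6: "cc" => no
  Position 7: "ca" => no
  Position 8: "aa" => no
  Position 9: "aa" => no
  Position 10: "aa" => no
  Position 11: "ab" => no
Total occurrences: 1

1
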